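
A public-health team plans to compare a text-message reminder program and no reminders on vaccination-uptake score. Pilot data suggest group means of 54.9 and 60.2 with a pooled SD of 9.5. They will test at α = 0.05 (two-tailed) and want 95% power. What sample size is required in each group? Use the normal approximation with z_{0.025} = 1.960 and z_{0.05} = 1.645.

n = 84 per group

Cohen's d = |M₁ − M₂| / SD_pooled = |54.9 − 60.2| / 9.5 = 5.3 / 9.5 = 0.558.
For two independent groups with equal n: n = 2·((z_{α/2} + z_β) / d)².
z_{α/2} + z_β = 1.960 + 1.645 = 3.605.
n = 2 × (3.605 / 0.558)² = 2 × 6.461² = 2 × 41.74 = 83.5.
Round up to the next whole participant.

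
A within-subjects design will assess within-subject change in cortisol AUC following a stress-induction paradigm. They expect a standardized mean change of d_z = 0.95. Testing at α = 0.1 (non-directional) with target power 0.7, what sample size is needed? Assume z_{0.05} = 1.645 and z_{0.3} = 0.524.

n = 6 pairs

For a paired (one-sample on differences) test: n = ((z_{α/2} + z_β) / d)².
z_{α/2} + z_β = 1.645 + 0.524 = 2.169.
n = (2.169 / 0.95)² = 2.283² = 5.21.
Round up.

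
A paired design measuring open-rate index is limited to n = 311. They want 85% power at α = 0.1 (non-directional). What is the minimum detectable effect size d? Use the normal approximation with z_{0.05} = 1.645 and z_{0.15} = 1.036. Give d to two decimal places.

For a single sample (or paired design) of n = 311: d_min = (z_{α/2} + z_β)/√n.
z-sum = 1.645 + 1.036 = 2.681.
d_min = 2.681 / √311 = 2.681 / 17.635 = 0.152.

d_min ≈ 0.15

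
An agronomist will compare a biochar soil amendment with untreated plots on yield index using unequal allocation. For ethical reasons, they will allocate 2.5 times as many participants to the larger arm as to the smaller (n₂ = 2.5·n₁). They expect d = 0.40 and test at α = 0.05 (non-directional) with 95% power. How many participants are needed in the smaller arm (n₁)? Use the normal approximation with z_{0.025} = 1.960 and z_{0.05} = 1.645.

n₁ = 114

With allocation ratio k = n₂/n₁ = 2.5, Var(x̄₁−x̄₂) = σ²(1/n₁ + 1/(k·n₁)) = σ²·(k+1)/(k·n₁).
So n₁ = (1 + 1/k)·((z_{α/2} + z_β)/d)² = 1.400 × (3.605/0.40)².
n₁ = 1.400 × 81.23 = 113.7.
Round up: n₁ = 114, giving n₂ = 2.5 × 114 = 285.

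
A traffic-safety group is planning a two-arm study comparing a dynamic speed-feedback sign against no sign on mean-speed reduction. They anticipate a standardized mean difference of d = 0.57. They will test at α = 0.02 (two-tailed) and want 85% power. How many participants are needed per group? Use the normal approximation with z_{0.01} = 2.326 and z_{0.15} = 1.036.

n = 70 per group

For two independent groups with equal n: n = 2·((z_{α/2} + z_β) / d)².
z_{α/2} + z_β = 2.326 + 1.036 = 3.362.
n = 2 × (3.362 / 0.57)² = 2 × 5.898² = 2 × 34.79 = 69.6.
Round up to the next whole participant.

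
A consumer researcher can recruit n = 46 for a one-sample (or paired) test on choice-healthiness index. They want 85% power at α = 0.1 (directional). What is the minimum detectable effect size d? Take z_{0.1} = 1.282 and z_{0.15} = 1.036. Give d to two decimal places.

For a single sample (or paired design) of n = 46: d_min = (z_{α} + z_β)/√n.
z-sum = 1.282 + 1.036 = 2.318.
d_min = 2.318 / √46 = 2.318 / 6.782 = 0.342.

d_min ≈ 0.34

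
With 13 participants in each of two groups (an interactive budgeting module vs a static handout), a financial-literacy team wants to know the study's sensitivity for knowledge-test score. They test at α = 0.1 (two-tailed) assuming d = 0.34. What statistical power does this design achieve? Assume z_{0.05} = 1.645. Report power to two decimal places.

For two equal groups, power = Φ(d·√(n/2) − z_{α/2}).
d·√(n/2) = 0.34 × √(13/2) = 0.34 × 2.550 = 0.867.
z_β = 0.867 − 1.645 = -0.778.
Power = Φ(-0.778) = 0.218.

power ≈ 0.22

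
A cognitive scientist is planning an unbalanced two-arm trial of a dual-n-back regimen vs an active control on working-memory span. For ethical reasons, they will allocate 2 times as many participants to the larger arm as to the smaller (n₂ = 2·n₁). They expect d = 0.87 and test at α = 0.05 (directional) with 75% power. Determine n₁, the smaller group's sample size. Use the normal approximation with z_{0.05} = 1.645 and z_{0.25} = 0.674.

n₁ = 11

With allocation ratio k = n₂/n₁ = 2, Var(x̄₁−x̄₂) = σ²(1/n₁ + 1/(k·n₁)) = σ²·(k+1)/(k·n₁).
So n₁ = (1 + 1/k)·((z_{α} + z_β)/d)² = 1.500 × (2.319/0.87)².
n₁ = 1.500 × 7.10 = 10.7.
Round up: n₁ = 11, giving n₂ = 2 × 11 = 22.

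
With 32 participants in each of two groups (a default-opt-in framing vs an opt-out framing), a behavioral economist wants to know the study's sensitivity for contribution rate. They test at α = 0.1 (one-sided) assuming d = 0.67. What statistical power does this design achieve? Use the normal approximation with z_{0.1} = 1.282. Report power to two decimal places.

For two equal groups, power = Φ(d·√(n/2) − z_{α}).
d·√(n/2) = 0.67 × √(32/2) = 0.67 × 4.000 = 2.680.
z_β = 2.680 − 1.282 = 1.398.
Power = Φ(1.398) = 0.919.

power ≈ 0.92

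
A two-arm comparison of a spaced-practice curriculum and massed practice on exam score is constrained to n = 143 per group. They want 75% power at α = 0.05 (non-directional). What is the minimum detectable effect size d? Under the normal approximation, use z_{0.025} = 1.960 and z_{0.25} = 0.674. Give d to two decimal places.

For two independent groups of n = 143 each: d_min = (z_{α/2} + z_β)·√(2/n).
z-sum = 1.960 + 0.674 = 2.634.
d_min = 2.634 × √(2/143) = 2.634 × 0.1183 = 0.312.

d_min ≈ 0.31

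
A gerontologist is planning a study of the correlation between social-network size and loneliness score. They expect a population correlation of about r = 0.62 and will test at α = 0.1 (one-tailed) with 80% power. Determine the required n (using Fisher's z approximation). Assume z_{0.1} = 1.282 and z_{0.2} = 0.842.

n = 12

Fisher's z: C = ½·ln((1+r)/(1−r)) = ½·ln(4.2632) = 0.7250.
n = ((z_{α} + z_β)/C)² + 3.
(1.282 + 0.842) / 0.7250 = 2.124 / 0.7250 = 2.930.
n = 2.930² + 3 = 8.58 + 3 = 11.6.
Round up.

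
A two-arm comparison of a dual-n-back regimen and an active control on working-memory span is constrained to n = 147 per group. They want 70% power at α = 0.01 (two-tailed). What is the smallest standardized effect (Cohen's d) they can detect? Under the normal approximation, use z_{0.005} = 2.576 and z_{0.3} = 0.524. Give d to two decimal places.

For two independent groups of n = 147 each: d_min = (z_{α/2} + z_β)·√(2/n).
z-sum = 2.576 + 0.524 = 3.100.
d_min = 3.100 × √(2/147) = 3.100 × 0.1166 = 0.362.

d_min ≈ 0.36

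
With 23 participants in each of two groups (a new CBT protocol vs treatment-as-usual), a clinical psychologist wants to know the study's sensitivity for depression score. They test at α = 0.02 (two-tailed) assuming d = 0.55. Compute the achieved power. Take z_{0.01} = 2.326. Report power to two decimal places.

For two equal groups, power = Φ(d·√(n/2) − z_{α/2}).
d·√(n/2) = 0.55 × √(23/2) = 0.55 × 3.391 = 1.865.
z_β = 1.865 − 2.326 = -0.461.
Power = Φ(-0.461) = 0.322.

power ≈ 0.32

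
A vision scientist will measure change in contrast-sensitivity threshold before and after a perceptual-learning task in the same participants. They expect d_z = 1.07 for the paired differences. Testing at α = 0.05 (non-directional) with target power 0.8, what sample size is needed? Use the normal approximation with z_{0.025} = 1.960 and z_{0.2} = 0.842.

For a paired (one-sample on differences) test: n = ((z_{α/2} + z_β) / d)².
z_{α/2} + z_β = 1.960 + 0.842 = 2.802.
n = (2.802 / 1.07)² = 2.619² = 6.86.
Round up.

n = 7 pairs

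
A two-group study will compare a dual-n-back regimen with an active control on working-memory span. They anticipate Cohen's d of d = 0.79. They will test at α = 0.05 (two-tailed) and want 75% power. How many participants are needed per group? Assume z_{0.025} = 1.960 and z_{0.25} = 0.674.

n = 23 per group

For two independent groups with equal n: n = 2·((z_{α/2} + z_β) / d)².
z_{α/2} + z_β = 1.960 + 0.674 = 2.634.
n = 2 × (2.634 / 0.79)² = 2 × 3.334² = 2 × 11.12 = 22.2.
Round up to the next whole participant.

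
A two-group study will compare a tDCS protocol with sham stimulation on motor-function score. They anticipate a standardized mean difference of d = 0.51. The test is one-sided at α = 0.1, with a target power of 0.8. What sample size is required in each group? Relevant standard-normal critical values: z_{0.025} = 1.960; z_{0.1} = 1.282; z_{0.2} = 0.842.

For two independent groups with equal n: n = 2·((z_{α} + z_β) / d)².
z_{α} + z_β = 1.282 + 0.842 = 2.124.
n = 2 × (2.124 / 0.51)² = 2 × 4.165² = 2 × 17.34 = 34.7.
Round up to the next whole participant.

n = 35 per group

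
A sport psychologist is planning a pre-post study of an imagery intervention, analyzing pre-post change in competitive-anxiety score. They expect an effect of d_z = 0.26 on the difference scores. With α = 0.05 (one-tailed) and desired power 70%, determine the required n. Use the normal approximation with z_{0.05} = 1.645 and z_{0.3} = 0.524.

n = 70 pairs

For a paired (one-sample on differences) test: n = ((z_{α} + z_β) / d)².
z_{α} + z_β = 1.645 + 0.524 = 2.169.
n = (2.169 / 0.26)² = 8.342² = 69.59.
Round up.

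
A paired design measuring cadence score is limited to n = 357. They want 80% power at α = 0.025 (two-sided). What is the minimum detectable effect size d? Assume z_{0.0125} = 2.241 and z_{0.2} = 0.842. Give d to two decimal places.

d_min ≈ 0.16

For a single sample (or paired design) of n = 357: d_min = (z_{α/2} + z_β)/√n.
z-sum = 2.241 + 0.842 = 3.083.
d_min = 3.083 / √357 = 3.083 / 18.894 = 0.163.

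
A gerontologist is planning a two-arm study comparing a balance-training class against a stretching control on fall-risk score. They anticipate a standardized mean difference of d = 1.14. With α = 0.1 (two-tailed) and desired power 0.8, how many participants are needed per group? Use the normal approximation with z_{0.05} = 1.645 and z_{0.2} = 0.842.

n = 10 per group

For two independent groups with equal n: n = 2·((z_{α/2} + z_β) / d)².
z_{α/2} + z_β = 1.645 + 0.842 = 2.487.
n = 2 × (2.487 / 1.14)² = 2 × 2.182² = 2 × 4.76 = 9.5.
Round up to the next whole participant.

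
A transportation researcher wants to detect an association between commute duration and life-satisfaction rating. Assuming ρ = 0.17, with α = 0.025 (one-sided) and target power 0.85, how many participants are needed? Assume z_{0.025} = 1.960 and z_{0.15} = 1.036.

Fisher's z: C = ½·ln((1+r)/(1−r)) = ½·ln(1.4096) = 0.1717.
n = ((z_{α} + z_β)/C)² + 3.
(1.960 + 1.036) / 0.1717 = 2.996 / 0.1717 = 17.449.
n = 17.449² + 3 = 304.47 + 3 = 307.5.
Round up.

n = 308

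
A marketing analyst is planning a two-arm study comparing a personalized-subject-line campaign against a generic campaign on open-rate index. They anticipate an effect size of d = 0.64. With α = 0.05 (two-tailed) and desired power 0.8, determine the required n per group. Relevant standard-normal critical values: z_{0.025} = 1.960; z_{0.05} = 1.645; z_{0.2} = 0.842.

For two independent groups with equal n: n = 2·((z_{α/2} + z_β) / d)².
z_{α/2} + z_β = 1.960 + 0.842 = 2.802.
n = 2 × (2.802 / 0.64)² = 2 × 4.378² = 2 × 19.17 = 38.3.
Round up to the next whole participant.

n = 39 per group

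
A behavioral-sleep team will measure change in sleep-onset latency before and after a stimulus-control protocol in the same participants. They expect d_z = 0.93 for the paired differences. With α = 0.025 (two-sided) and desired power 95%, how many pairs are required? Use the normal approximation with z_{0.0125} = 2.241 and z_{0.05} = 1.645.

n = 18 pairs

For a paired (one-sample on differences) test: n = ((z_{α/2} + z_β) / d)².
z_{α/2} + z_β = 2.241 + 1.645 = 3.886.
n = (3.886 / 0.93)² = 4.178² = 17.46.
Round up.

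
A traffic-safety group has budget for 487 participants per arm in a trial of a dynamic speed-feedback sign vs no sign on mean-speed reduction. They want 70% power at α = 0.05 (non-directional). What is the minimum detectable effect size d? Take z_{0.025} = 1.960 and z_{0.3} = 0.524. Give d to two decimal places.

For two independent groups of n = 487 each: d_min = (z_{α/2} + z_β)·√(2/n).
z-sum = 1.960 + 0.524 = 2.484.
d_min = 2.484 × √(2/487) = 2.484 × 0.0641 = 0.159.

d_min ≈ 0.16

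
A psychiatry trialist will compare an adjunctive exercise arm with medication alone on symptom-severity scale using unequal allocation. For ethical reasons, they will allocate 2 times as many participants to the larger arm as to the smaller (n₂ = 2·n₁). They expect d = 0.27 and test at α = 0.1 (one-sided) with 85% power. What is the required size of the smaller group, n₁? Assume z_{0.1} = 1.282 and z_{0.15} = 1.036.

n₁ = 111

With allocation ratio k = n₂/n₁ = 2, Var(x̄₁−x̄₂) = σ²(1/n₁ + 1/(k·n₁)) = σ²·(k+1)/(k·n₁).
So n₁ = (1 + 1/k)·((z_{α} + z_β)/d)² = 1.500 × (2.318/0.27)².
n₁ = 1.500 × 73.71 = 110.6.
Round up: n₁ = 111, giving n₂ = 2 × 111 = 222.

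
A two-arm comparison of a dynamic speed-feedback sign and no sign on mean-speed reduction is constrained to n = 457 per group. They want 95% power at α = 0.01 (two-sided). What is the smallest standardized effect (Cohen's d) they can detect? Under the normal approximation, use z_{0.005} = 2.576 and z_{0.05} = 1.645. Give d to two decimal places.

d_min ≈ 0.28

For two independent groups of n = 457 each: d_min = (z_{α/2} + z_β)·√(2/n).
z-sum = 2.576 + 1.645 = 4.221.
d_min = 4.221 × √(2/457) = 4.221 × 0.0662 = 0.279.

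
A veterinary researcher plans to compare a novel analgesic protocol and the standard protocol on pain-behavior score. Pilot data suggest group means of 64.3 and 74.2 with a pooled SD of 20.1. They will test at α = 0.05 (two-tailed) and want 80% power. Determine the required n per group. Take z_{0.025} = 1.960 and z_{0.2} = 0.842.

n = 65 per group

Cohen's d = |M₁ − M₂| / SD_pooled = |64.3 − 74.2| / 20.1 = 9.9 / 20.1 = 0.493.
For two independent groups with equal n: n = 2·((z_{α/2} + z_β) / d)².
z_{α/2} + z_β = 1.960 + 0.842 = 2.802.
n = 2 × (2.802 / 0.493)² = 2 × 5.684² = 2 × 32.30 = 64.6.
Round up to the next whole participant.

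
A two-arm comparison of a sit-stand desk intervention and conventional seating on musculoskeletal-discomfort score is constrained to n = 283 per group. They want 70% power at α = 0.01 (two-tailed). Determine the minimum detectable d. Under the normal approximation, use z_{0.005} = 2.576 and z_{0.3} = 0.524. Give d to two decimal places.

For two independent groups of n = 283 each: d_min = (z_{α/2} + z_β)·√(2/n).
z-sum = 2.576 + 0.524 = 3.100.
d_min = 3.100 × √(2/283) = 3.100 × 0.0841 = 0.261.

d_min ≈ 0.26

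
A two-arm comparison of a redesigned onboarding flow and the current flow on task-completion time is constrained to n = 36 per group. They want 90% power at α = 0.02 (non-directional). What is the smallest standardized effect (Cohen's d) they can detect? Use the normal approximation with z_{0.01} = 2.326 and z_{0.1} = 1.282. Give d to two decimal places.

d_min ≈ 0.85

For two independent groups of n = 36 each: d_min = (z_{α/2} + z_β)·√(2/n).
z-sum = 2.326 + 1.282 = 3.608.
d_min = 3.608 × √(2/36) = 3.608 × 0.2357 = 0.850.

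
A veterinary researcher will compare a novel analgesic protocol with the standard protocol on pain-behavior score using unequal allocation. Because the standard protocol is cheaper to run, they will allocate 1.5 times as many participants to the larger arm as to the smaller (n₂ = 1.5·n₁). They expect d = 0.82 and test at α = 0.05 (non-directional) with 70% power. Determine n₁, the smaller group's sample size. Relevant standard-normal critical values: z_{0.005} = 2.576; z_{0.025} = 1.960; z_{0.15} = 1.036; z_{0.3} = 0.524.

n₁ = 16

With allocation ratio k = n₂/n₁ = 1.5, Var(x̄₁−x̄₂) = σ²(1/n₁ + 1/(k·n₁)) = σ²·(k+1)/(k·n₁).
So n₁ = (1 + 1/k)·((z_{α/2} + z_β)/d)² = 1.667 × (2.484/0.82)².
n₁ = 1.667 × 9.18 = 15.3.
Round up: n₁ = 16, giving n₂ = 1.5 × 16 = 24.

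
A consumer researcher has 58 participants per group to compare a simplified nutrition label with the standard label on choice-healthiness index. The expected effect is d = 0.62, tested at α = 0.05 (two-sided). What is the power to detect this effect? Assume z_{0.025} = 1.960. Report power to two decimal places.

power ≈ 0.92

For two equal groups, power = Φ(d·√(n/2) − z_{α/2}).
d·√(n/2) = 0.62 × √(58/2) = 0.62 × 5.385 = 3.339.
z_β = 3.339 − 1.960 = 1.379.
Power = Φ(1.379) = 0.916.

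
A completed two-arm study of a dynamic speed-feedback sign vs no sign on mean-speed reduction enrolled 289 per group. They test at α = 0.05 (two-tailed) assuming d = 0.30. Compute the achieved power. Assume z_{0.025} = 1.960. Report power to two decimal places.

power ≈ 0.95

For two equal groups, power = Φ(d·√(n/2) − z_{α/2}).
d·√(n/2) = 0.30 × √(289/2) = 0.30 × 12.021 = 3.606.
z_β = 3.606 − 1.960 = 1.646.
Power = Φ(1.646) = 0.950.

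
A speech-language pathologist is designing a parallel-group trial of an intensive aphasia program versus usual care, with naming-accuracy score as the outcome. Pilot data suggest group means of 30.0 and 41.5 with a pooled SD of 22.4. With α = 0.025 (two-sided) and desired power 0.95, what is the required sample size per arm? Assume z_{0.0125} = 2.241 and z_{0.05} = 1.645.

n = 115 per group

Cohen's d = |M₁ − M₂| / SD_pooled = |30.0 − 41.5| / 22.4 = 11.5 / 22.4 = 0.513.
For two independent groups with equal n: n = 2·((z_{α/2} + z_β) / d)².
z_{α/2} + z_β = 2.241 + 1.645 = 3.886.
n = 2 × (3.886 / 0.513)² = 2 × 7.575² = 2 × 57.38 = 114.8.
Round up to the next whole participant.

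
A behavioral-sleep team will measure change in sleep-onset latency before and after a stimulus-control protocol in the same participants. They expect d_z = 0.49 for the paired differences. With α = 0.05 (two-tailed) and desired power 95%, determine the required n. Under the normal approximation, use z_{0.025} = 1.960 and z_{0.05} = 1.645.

For a paired (one-sample on differences) test: n = ((z_{α/2} + z_β) / d)².
z_{α/2} + z_β = 1.960 + 1.645 = 3.605.
n = (3.605 / 0.49)² = 7.357² = 54.13.
Round up.

n = 55 pairs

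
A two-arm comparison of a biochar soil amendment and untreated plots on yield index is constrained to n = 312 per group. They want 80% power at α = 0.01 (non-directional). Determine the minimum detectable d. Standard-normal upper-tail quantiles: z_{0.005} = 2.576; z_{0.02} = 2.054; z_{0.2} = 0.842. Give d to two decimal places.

For two independent groups of n = 312 each: d_min = (z_{α/2} + z_β)·√(2/n).
z-sum = 2.576 + 0.842 = 3.418.
d_min = 3.418 × √(2/312) = 3.418 × 0.0801 = 0.274.

d_min ≈ 0.27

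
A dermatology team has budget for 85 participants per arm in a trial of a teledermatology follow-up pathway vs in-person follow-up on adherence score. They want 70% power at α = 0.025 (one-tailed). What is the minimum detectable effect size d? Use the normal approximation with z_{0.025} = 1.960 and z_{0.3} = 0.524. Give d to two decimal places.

For two independent groups of n = 85 each: d_min = (z_{α} + z_β)·√(2/n).
z-sum = 1.960 + 0.524 = 2.484.
d_min = 2.484 × √(2/85) = 2.484 × 0.1534 = 0.381.

d_min ≈ 0.38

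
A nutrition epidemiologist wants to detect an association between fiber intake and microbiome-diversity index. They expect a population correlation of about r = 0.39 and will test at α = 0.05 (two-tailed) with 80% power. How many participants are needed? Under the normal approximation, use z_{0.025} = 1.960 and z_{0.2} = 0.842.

n = 50

Fisher's z: C = ½·ln((1+r)/(1−r)) = ½·ln(2.2787) = 0.4118.
n = ((z_{α/2} + z_β)/C)² + 3.
(1.960 + 0.842) / 0.4118 = 2.802 / 0.4118 = 6.804.
n = 6.804² + 3 = 46.30 + 3 = 49.3.
Round up.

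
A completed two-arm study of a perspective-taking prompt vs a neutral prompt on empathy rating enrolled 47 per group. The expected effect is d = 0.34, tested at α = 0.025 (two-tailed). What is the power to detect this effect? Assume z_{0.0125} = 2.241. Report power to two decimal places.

power ≈ 0.28

For two equal groups, power = Φ(d·√(n/2) − z_{α/2}).
d·√(n/2) = 0.34 × √(47/2) = 0.34 × 4.848 = 1.648.
z_β = 1.648 − 2.241 = -0.593.
Power = Φ(-0.593) = 0.277.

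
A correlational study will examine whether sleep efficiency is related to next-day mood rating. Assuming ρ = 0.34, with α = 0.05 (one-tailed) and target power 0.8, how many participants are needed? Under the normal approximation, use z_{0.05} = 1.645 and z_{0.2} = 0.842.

Fisher's z: C = ½·ln((1+r)/(1−r)) = ½·ln(2.0303) = 0.3541.
n = ((z_{α} + z_β)/C)² + 3.
(1.645 + 0.842) / 0.3541 = 2.487 / 0.3541 = 7.023.
n = 7.023² + 3 = 49.33 + 3 = 52.3.
Round up.

n = 53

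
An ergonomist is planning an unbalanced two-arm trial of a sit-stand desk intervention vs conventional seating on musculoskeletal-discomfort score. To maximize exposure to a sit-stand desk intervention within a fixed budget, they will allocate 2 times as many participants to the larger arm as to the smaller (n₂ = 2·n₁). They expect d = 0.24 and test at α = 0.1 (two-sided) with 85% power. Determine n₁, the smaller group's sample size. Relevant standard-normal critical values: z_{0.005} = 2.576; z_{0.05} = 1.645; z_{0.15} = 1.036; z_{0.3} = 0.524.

With allocation ratio k = n₂/n₁ = 2, Var(x̄₁−x̄₂) = σ²(1/n₁ + 1/(k·n₁)) = σ²·(k+1)/(k·n₁).
So n₁ = (1 + 1/k)·((z_{α/2} + z_β)/d)² = 1.500 × (2.681/0.24)².
n₁ = 1.500 × 124.79 = 187.2.
Round up: n₁ = 188, giving n₂ = 2 × 188 = 376.

n₁ = 188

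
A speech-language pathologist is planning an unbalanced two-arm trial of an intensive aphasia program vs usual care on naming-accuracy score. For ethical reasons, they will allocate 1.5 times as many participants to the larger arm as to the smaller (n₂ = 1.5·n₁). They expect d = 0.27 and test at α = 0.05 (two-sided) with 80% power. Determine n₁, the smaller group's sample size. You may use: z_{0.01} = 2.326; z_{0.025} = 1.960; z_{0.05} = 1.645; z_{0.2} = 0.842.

n₁ = 180

With allocation ratio k = n₂/n₁ = 1.5, Var(x̄₁−x̄₂) = σ²(1/n₁ + 1/(k·n₁)) = σ²·(k+1)/(k·n₁).
So n₁ = (1 + 1/k)·((z_{α/2} + z_β)/d)² = 1.667 × (2.802/0.27)².
n₁ = 1.667 × 107.70 = 179.5.
Round up: n₁ = 180, giving n₂ = 1.5 × 180 = 270.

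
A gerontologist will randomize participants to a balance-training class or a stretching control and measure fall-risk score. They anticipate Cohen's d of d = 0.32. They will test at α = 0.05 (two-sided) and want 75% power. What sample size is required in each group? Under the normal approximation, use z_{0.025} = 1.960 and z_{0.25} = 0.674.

For two independent groups with equal n: n = 2·((z_{α/2} + z_β) / d)².
z_{α/2} + z_β = 1.960 + 0.674 = 2.634.
n = 2 × (2.634 / 0.32)² = 2 × 8.231² = 2 × 67.75 = 135.5.
Round up to the next whole participant.

n = 136 per group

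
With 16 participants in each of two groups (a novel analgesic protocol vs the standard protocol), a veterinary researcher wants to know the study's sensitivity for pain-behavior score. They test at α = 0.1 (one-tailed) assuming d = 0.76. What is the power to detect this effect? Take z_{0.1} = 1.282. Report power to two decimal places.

For two equal groups, power = Φ(d·√(n/2) − z_{α}).
d·√(n/2) = 0.76 × √(16/2) = 0.76 × 2.828 = 2.150.
z_β = 2.150 − 1.282 = 0.868.
Power = Φ(0.868) = 0.807.

power ≈ 0.81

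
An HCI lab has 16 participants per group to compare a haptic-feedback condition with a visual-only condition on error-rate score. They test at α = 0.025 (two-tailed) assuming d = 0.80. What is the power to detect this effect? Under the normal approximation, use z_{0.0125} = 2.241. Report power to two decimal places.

For two equal groups, power = Φ(d·√(n/2) − z_{α/2}).
d·√(n/2) = 0.80 × √(16/2) = 0.80 × 2.828 = 2.263.
z_β = 2.263 − 2.241 = 0.022.
Power = Φ(0.022) = 0.509.

power ≈ 0.51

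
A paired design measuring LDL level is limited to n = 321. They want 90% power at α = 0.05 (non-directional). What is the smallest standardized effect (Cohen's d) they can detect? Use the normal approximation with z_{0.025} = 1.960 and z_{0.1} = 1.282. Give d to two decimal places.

d_min ≈ 0.18

For a single sample (or paired design) of n = 321: d_min = (z_{α/2} + z_β)/√n.
z-sum = 1.960 + 1.282 = 3.242.
d_min = 3.242 / √321 = 3.242 / 17.916 = 0.181.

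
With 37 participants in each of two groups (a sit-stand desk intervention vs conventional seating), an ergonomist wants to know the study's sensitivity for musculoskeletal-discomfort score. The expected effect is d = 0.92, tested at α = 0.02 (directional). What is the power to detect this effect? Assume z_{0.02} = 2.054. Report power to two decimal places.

For two equal groups, power = Φ(d·√(n/2) − z_{α}).
d·√(n/2) = 0.92 × √(37/2) = 0.92 × 4.301 = 3.957.
z_β = 3.957 − 2.054 = 1.903.
Power = Φ(1.903) = 0.971.

power ≈ 0.97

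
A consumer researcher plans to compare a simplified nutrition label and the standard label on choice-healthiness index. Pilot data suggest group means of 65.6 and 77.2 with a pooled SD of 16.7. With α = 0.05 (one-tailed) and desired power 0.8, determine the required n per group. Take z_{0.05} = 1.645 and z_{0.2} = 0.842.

Cohen's d = |M₁ − M₂| / SD_pooled = |65.6 − 77.2| / 16.7 = 11.6 / 16.7 = 0.695.
For two independent groups with equal n: n = 2·((z_{α} + z_β) / d)².
z_{α} + z_β = 1.645 + 0.842 = 2.487.
n = 2 × (2.487 / 0.695)² = 2 × 3.578² = 2 × 12.81 = 25.6.
Round up to the next whole participant.

n = 26 per group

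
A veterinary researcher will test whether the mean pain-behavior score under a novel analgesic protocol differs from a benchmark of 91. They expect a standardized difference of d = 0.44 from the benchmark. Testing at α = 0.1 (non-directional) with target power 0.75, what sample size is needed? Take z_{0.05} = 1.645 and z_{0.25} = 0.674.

n = 28

For a one-sample test: n = ((z_{α/2} + z_β) / d)².
z_{α/2} + z_β = 1.645 + 0.674 = 2.319.
n = (2.319 / 0.44)² = 5.270² = 27.78.
Round up.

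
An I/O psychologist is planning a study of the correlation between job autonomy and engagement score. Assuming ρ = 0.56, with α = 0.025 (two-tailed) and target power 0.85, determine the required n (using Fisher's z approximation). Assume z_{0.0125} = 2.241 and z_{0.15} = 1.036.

n = 30

Fisher's z: C = ½·ln((1+r)/(1−r)) = ½·ln(3.5455) = 0.6328.
n = ((z_{α/2} + z_β)/C)² + 3.
(2.241 + 1.036) / 0.6328 = 3.277 / 0.6328 = 5.179.
n = 5.179² + 3 = 26.82 + 3 = 29.8.
Round up.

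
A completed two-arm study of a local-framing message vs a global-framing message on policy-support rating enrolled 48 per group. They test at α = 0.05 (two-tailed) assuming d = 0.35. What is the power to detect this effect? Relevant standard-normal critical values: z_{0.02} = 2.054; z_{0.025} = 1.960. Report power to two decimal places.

power ≈ 0.40

For two equal groups, power = Φ(d·√(n/2) − z_{α/2}).
d·√(n/2) = 0.35 × √(48/2) = 0.35 × 4.899 = 1.715.
z_β = 1.715 − 1.960 = -0.245.
Power = Φ(-0.245) = 0.403.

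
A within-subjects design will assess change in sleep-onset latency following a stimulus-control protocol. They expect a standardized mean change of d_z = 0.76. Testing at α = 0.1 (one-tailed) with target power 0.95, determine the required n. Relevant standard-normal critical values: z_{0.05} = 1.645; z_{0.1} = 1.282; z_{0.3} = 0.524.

n = 15 pairs

For a paired (one-sample on differences) test: n = ((z_{α} + z_β) / d)².
z_{α} + z_β = 1.282 + 1.645 = 2.927.
n = (2.927 / 0.76)² = 3.851² = 14.83.
Round up.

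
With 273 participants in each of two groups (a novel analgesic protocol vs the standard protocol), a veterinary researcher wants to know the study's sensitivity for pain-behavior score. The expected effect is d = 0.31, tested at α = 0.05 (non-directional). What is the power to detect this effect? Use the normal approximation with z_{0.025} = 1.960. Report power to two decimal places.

power ≈ 0.95

For two equal groups, power = Φ(d·√(n/2) − z_{α/2}).
d·√(n/2) = 0.31 × √(273/2) = 0.31 × 11.683 = 3.622.
z_β = 3.622 − 1.960 = 1.662.
Power = Φ(1.662) = 0.952.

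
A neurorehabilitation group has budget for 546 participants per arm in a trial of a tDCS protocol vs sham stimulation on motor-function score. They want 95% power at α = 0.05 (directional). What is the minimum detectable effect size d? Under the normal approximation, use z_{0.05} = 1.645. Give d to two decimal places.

For two independent groups of n = 546 each: d_min = (z_{α} + z_β)·√(2/n).
z-sum = 1.645 + 1.645 = 3.290.
d_min = 3.290 × √(2/546) = 3.290 × 0.0605 = 0.199.

d_min ≈ 0.20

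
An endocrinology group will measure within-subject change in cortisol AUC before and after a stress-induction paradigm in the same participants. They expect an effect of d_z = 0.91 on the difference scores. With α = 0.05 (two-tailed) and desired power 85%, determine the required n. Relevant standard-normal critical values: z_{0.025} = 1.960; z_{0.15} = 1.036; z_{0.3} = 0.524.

For a paired (one-sample on differences) test: n = ((z_{α/2} + z_β) / d)².
z_{α/2} + z_β = 1.960 + 1.036 = 2.996.
n = (2.996 / 0.91)² = 3.292² = 10.84.
Round up.

n = 11 pairs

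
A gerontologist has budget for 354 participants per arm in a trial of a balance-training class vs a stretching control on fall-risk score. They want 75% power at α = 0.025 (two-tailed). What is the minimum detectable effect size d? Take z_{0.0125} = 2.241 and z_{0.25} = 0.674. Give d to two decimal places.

For two independent groups of n = 354 each: d_min = (z_{α/2} + z_β)·√(2/n).
z-sum = 2.241 + 0.674 = 2.915.
d_min = 2.915 × √(2/354) = 2.915 × 0.0752 = 0.219.

d_min ≈ 0.22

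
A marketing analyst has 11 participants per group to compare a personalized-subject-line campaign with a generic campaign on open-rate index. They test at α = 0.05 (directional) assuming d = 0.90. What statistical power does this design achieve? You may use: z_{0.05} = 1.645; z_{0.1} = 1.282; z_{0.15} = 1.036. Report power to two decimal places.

power ≈ 0.68

For two equal groups, power = Φ(d·√(n/2) − z_{α}).
d·√(n/2) = 0.90 × √(11/2) = 0.90 × 2.345 = 2.111.
z_β = 2.111 − 1.645 = 0.466.
Power = Φ(0.466) = 0.679.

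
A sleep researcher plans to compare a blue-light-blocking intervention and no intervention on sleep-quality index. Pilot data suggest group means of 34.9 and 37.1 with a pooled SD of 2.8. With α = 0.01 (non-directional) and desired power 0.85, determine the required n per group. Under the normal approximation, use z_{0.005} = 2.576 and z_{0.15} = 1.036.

Cohen's d = |M₁ − M₂| / SD_pooled = |34.9 − 37.1| / 2.8 = 2.2 / 2.8 = 0.786.
For two independent groups with equal n: n = 2·((z_{α/2} + z_β) / d)².
z_{α/2} + z_β = 2.576 + 1.036 = 3.612.
n = 2 × (3.612 / 0.786)² = 2 × 4.595² = 2 × 21.12 = 42.2.
Round up to the next whole participant.

n = 43 per group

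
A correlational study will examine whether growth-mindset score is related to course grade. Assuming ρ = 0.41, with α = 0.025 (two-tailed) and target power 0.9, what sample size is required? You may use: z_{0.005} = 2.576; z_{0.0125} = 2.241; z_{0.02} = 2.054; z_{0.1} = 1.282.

n = 69

Fisher's z: C = ½·ln((1+r)/(1−r)) = ½·ln(2.3898) = 0.4356.
n = ((z_{α/2} + z_β)/C)² + 3.
(2.241 + 1.282) / 0.4356 = 3.523 / 0.4356 = 8.088.
n = 8.088² + 3 = 65.41 + 3 = 68.4.
Round up.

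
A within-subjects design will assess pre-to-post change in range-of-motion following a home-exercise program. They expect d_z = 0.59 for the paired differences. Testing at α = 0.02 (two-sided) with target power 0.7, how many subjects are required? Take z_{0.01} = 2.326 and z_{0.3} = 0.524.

n = 24 pairs

For a paired (one-sample on differences) test: n = ((z_{α/2} + z_β) / d)².
z_{α/2} + z_β = 2.326 + 0.524 = 2.850.
n = (2.850 / 0.59)² = 4.831² = 23.33.
Round up.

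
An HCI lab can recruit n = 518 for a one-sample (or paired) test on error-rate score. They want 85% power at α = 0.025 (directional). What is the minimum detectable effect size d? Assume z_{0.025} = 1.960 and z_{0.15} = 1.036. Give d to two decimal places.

For a single sample (or paired design) of n = 518: d_min = (z_{α} + z_β)/√n.
z-sum = 1.960 + 1.036 = 2.996.
d_min = 2.996 / √518 = 2.996 / 22.760 = 0.132.

d_min ≈ 0.13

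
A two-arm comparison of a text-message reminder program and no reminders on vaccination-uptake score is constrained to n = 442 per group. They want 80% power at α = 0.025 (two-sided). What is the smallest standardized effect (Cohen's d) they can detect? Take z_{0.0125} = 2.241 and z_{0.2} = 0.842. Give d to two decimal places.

For two independent groups of n = 442 each: d_min = (z_{α/2} + z_β)·√(2/n).
z-sum = 2.241 + 0.842 = 3.083.
d_min = 3.083 × √(2/442) = 3.083 × 0.0673 = 0.207.

d_min ≈ 0.21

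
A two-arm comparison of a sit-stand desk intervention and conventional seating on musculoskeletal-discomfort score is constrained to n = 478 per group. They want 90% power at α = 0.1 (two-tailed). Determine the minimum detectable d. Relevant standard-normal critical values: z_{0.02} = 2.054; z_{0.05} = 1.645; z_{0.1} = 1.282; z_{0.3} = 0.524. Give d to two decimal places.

For two independent groups of n = 478 each: d_min = (z_{α/2} + z_β)·√(2/n).
z-sum = 1.645 + 1.282 = 2.927.
d_min = 2.927 × √(2/478) = 2.927 × 0.0647 = 0.189.

d_min ≈ 0.19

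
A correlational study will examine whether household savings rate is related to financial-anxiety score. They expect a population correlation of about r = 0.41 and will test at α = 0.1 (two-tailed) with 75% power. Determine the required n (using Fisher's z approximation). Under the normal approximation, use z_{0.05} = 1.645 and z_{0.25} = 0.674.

n = 32

Fisher's z: C = ½·ln((1+r)/(1−r)) = ½·ln(2.3898) = 0.4356.
n = ((z_{α/2} + z_β)/C)² + 3.
(1.645 + 0.674) / 0.4356 = 2.319 / 0.4356 = 5.324.
n = 5.324² + 3 = 28.34 + 3 = 31.3.
Round up.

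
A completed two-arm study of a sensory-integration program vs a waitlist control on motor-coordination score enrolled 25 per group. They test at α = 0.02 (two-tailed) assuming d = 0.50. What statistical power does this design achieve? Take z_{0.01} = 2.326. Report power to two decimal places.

power ≈ 0.29

For two equal groups, power = Φ(d·√(n/2) − z_{α/2}).
d·√(n/2) = 0.50 × √(25/2) = 0.50 × 3.536 = 1.768.
z_β = 1.768 − 2.326 = -0.558.
Power = Φ(-0.558) = 0.288.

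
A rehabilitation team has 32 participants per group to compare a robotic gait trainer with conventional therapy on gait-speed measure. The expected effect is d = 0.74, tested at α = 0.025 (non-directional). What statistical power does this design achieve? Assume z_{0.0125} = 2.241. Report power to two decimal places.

For two equal groups, power = Φ(d·√(n/2) − z_{α/2}).
d·√(n/2) = 0.74 × √(32/2) = 0.74 × 4.000 = 2.960.
z_β = 2.960 − 2.241 = 0.719.
Power = Φ(0.719) = 0.764.

power ≈ 0.76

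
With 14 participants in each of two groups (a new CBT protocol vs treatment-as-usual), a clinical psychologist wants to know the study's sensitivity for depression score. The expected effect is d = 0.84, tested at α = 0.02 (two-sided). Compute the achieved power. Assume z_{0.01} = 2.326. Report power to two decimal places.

For two equal groups, power = Φ(d·√(n/2) − z_{α/2}).
d·√(n/2) = 0.84 × √(14/2) = 0.84 × 2.646 = 2.222.
z_β = 2.222 − 2.326 = -0.104.
Power = Φ(-0.104) = 0.459.

power ≈ 0.46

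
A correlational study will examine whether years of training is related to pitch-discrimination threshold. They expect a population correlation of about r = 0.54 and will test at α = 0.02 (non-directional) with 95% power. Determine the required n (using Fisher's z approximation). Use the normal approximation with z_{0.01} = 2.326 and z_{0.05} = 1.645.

Fisher's z: C = ½·ln((1+r)/(1−r)) = ½·ln(3.3478) = 0.6042.
n = ((z_{α/2} + z_β)/C)² + 3.
(2.326 + 1.645) / 0.6042 = 3.971 / 0.6042 = 6.572.
n = 6.572² + 3 = 43.20 + 3 = 46.2.
Round up.

n = 47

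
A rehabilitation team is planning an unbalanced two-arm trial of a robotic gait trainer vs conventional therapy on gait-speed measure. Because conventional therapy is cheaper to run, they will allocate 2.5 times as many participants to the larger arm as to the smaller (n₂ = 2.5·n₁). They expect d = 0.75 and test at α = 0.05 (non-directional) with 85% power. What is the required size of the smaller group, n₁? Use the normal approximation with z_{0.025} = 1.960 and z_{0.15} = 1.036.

With allocation ratio k = n₂/n₁ = 2.5, Var(x̄₁−x̄₂) = σ²(1/n₁ + 1/(k·n₁)) = σ²·(k+1)/(k·n₁).
So n₁ = (1 + 1/k)·((z_{α/2} + z_β)/d)² = 1.400 × (2.996/0.75)².
n₁ = 1.400 × 15.96 = 22.3.
Round up: n₁ = 23, giving n₂ = ⌈2.5 × 23⌉ = ⌈57.5⌉ = 58.

n₁ = 23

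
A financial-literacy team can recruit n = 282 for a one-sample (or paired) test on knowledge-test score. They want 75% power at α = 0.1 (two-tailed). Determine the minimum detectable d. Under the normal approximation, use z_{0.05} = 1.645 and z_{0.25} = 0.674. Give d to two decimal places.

d_min ≈ 0.14

For a single sample (or paired design) of n = 282: d_min = (z_{α/2} + z_β)/√n.
z-sum = 1.645 + 0.674 = 2.319.
d_min = 2.319 / √282 = 2.319 / 16.793 = 0.138.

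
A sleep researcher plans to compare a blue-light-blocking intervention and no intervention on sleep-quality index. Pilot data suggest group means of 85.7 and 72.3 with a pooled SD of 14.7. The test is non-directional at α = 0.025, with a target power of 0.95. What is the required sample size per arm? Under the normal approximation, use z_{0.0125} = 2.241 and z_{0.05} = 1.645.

n = 37 per group

Cohen's d = |M₁ − M₂| / SD_pooled = |85.7 − 72.3| / 14.7 = 13.4 / 14.7 = 0.912.
For two independent groups with equal n: n = 2·((z_{α/2} + z_β) / d)².
z_{α/2} + z_β = 2.241 + 1.645 = 3.886.
n = 2 × (3.886 / 0.912)² = 2 × 4.261² = 2 × 18.16 = 36.3.
Round up to the next whole participant.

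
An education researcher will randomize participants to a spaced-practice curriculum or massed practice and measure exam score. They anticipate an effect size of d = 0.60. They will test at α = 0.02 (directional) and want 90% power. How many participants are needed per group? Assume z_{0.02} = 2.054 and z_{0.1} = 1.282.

For two independent groups with equal n: n = 2·((z_{α} + z_β) / d)².
z_{α} + z_β = 2.054 + 1.282 = 3.336.
n = 2 × (3.336 / 0.60)² = 2 × 5.560² = 2 × 30.91 = 61.8.
Round up to the next whole participant.

n = 62 per group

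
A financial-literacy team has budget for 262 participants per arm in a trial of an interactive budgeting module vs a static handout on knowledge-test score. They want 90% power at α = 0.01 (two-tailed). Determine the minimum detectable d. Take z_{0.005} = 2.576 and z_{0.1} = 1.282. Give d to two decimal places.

For two independent groups of n = 262 each: d_min = (z_{α/2} + z_β)·√(2/n).
z-sum = 2.576 + 1.282 = 3.858.
d_min = 3.858 × √(2/262) = 3.858 × 0.0874 = 0.337.

d_min ≈ 0.34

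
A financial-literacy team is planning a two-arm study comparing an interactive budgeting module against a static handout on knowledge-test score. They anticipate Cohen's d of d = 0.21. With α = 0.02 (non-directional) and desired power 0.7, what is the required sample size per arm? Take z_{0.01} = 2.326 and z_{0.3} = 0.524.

For two independent groups with equal n: n = 2·((z_{α/2} + z_β) / d)².
z_{α/2} + z_β = 2.326 + 0.524 = 2.850.
n = 2 × (2.850 / 0.21)² = 2 × 13.571² = 2 × 184.18 = 368.4.
Round up to the next whole participant.

n = 369 per group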